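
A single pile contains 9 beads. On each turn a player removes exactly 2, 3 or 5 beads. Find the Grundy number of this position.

1

Grundy values for subtraction set {2, 3, 5}:
k:     0  1  2  3  4  5  6  7  8  9
g(k):  0  0  1  1  2  2  3  0  0  1
So g(9) = 1.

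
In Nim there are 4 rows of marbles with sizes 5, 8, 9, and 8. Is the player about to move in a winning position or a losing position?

Write each in binary and XOR column by column:
  0101  (5)
  1000  (8)
  1001  (9)
  1000  (8)
  ----
  1100  (12)
The nim-sum is 12 ≠ 0, so this is an N-position: the player to move can win.

Winning position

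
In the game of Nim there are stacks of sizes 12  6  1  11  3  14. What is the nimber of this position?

Nim-sum: 12 XOR 6 XOR 1 XOR 11 XOR 3 XOR 14 = 13.

13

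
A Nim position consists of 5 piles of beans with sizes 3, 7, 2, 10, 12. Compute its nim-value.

0

Nim-sum: 3 ^ 7 ^ 2 ^ 10 ^ 12 = 0.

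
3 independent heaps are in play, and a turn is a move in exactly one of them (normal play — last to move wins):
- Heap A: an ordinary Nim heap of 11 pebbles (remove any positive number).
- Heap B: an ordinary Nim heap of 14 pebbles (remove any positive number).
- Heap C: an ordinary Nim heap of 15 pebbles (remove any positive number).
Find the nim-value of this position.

Heap A is a plain Nim heap of size 11, so its Grundy value is 11.
Heap B is a plain Nim heap of size 14, so its Grundy value is 14.
Heap C is a plain Nim heap of size 15, so its Grundy value is 15.
The value of a disjunctive sum is the nim-sum of the parts.
Combined value = 11 ⊕ 14 ⊕ 15 = 10.

10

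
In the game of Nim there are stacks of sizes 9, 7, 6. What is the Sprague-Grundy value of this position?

Nim-sum: 9 ⊕ 7 ⊕ 6 = 8.

8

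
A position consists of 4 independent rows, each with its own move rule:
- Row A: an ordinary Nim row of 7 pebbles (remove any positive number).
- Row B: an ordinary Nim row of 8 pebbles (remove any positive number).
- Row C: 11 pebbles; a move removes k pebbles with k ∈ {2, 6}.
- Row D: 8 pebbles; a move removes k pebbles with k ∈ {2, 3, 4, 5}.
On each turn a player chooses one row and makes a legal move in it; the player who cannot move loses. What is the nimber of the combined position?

Row A is a plain Nim row of size 7, so its Grundy value is 7.
Row B is a plain Nim row of size 8, so its Grundy value is 8.
For row C, compute g(0), g(1), … with moves {2, 6}:
g(0) = mex{} = 0
g(1) = mex{} = 0
g(2) = mex{0} = 1
g(3) = mex{0} = 1
g(4) = mex{1} = 0
g(5) = mex{1} = 0
g(6) = mex{0} = 1
g(7) = mex{0} = 1
g(8) = mex{1} = 0
g(9) = mex{1} = 0
g(10) = mex{0} = 1
g(11) = mex{0} = 1
So g(11) = 1.
Build the Grundy sequence for row D with g(k) = mex{g(k−s) : s ∈ {2, 3, 4, 5}, s ≤ k}:
g(0) = mex{} = 0
g(1) = mex{} = 0
g(2) = mex{0} = 1
g(3) = mex{0} = 1
g(4) = mex{0,1} = 2
g(5) = mex{0,1} = 2
g(6) = mex{0,1,2} = 3
g(7) = mex{1,2} = 0
g(8) = mex{1,2,3} = 0
So g(8) = 0.
The value of a disjunctive sum is the nim-sum of the parts.
Combined value = 7 ⊕ 8 ⊕ 1 ⊕ 0 = 14.

14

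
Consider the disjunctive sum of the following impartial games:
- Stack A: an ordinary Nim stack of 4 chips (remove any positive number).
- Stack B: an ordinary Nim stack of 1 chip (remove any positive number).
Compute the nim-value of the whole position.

5

Stack A is a plain Nim stack of size 4, so its Grundy value is 4.
Stack B is a plain Nim stack of size 1, so its Grundy value is 1.
The value of a disjunctive sum is the nim-sum of the parts.
Combined value = 4 XOR 1 = 5.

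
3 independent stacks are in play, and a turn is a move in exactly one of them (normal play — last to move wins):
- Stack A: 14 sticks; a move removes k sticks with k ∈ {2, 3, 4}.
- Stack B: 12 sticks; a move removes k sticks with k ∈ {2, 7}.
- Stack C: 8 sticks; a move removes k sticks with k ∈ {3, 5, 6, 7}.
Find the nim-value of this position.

For stack A, compute g(0), g(1), … with moves {2, 3, 4}:
g(0) = mex{} = 0
g(1) = mex{} = 0
g(2) = mex{0} = 1
g(3) = mex{0} = 1
g(4) = mex{0,1} = 2
g(5) = mex{0,1} = 2
g(6) = mex{1,2} = 0
g(7) = mex{1,2} = 0
g(8) = mex{0,2} = 1
g(9) = mex{0,2} = 1
g(10) = mex{0,1} = 2
g(11) = mex{0,1} = 2
g(12) = mex{1,2} = 0
g(13) = mex{1,2} = 0
g(14) = mex{0,2} = 1
So g(14) = 1.
Build the Grundy sequence for stack B with g(k) = mex{g(k−s) : s ∈ {2, 7}, s ≤ k}:
k:     0  1  2  3  4  5  6  7  8  9 10 11 12
g(k):  0  0  1  1  0  0  1  1  2  0  0  1  1
So g(12) = 1.
For stack C, compute g(0), g(1), … with moves {3, 5, 6, 7}:
k:     0  1  2  3  4  5  6  7  8
g(k):  0  0  0  1  1  1  2  2  2
So g(8) = 2.
By the Sprague-Grundy theorem, the Grundy value of a sum of independent games is the XOR of the component values.
Combined value = 1 XOR 1 XOR 2 = 2.

2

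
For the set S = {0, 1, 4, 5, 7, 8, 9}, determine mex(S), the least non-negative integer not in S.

2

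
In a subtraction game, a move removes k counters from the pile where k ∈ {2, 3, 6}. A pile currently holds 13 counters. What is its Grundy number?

2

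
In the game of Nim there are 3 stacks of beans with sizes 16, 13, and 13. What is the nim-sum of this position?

16

Nim-sum: 16 ^ 13 ^ 13 = 16.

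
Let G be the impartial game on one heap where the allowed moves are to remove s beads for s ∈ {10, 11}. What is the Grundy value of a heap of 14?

1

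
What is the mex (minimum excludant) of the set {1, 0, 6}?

The values 0, 1 are all present; 2 is the first non-negative integer missing from the set.

2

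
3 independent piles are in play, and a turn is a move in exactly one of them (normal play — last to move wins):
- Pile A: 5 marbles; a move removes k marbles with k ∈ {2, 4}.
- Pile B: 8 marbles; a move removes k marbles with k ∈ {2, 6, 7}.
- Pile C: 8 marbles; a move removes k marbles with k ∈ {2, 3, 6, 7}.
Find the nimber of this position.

2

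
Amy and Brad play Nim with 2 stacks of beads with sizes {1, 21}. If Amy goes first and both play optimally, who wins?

Amy wins

Compute the nim-sum pairwise:
1 ⊕ 21 = 20
The nim-sum is 20 ≠ 0, so this is an N-position: the player to move can win; Amy has a winning move.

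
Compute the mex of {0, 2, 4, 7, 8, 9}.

0 is in the set but 1 is not, so the mex is 1.

1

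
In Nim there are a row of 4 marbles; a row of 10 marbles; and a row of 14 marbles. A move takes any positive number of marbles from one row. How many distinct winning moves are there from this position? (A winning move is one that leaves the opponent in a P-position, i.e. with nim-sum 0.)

Nim-sum: 4 ⊕ 10 ⊕ 14 = 0.
The nim-sum is already 0, so every move leaves a nonzero nim-sum — there are no winning moves.

0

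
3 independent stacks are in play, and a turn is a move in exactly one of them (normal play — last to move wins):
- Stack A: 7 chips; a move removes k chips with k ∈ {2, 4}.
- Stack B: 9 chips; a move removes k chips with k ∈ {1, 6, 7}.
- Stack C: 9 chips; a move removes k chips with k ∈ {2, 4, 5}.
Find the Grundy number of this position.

Grundy values for stack A (subtraction set {2, 4}):
g(0) = mex{} = 0
g(1) = mex{} = 0
g(2) = mex{0} = 1
g(3) = mex{0} = 1
g(4) = mex{0,1} = 2
g(5) = mex{0,1} = 2
g(6) = mex{1,2} = 0
g(7) = mex{1,2} = 0
So g(7) = 0.
Grundy values for stack B (subtraction set {1, 6, 7}):
k:     0  1  2  3  4  5  6  7  8  9
g(k):  0  1  0  1  0  1  2  3  2  3
So g(9) = 3.
Build the Grundy sequence for stack C with g(k) = mex{g(k−s) : s ∈ {2, 4, 5}, s ≤ k}:
g(0) = mex{} = 0
g(1) = mex{} = 0
g(2) = mex{0} = 1
g(3) = mex{0} = 1
g(4) = mex{0,1} = 2
g(5) = mex{0,1} = 2
g(6) = mex{0,1,2} = 3
g(7) = mex{1,2} = 0
g(8) = mex{1,2,3} = 0
g(9) = mex{0,2} = 1
So g(9) = 1.
The value of a disjunctive sum is the nim-sum of the parts.
Combined value = 0 ⊕ 3 ⊕ 1 = 2.

2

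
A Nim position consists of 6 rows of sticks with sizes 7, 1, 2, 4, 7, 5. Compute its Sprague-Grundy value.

2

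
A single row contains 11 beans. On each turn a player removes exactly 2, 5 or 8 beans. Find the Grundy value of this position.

0

Grundy values for subtraction set {2, 5, 8}:
g(0) = mex{} = 0
g(1) = mex{} = 0
g(2) = mex{0} = 1
g(3) = mex{0} = 1
g(4) = mex{1} = 0
g(5) = mex{0,1} = 2
g(6) = mex{0} = 1
g(7) = mex{1,2} = 0
g(8) = mex{0,1} = 2
g(9) = mex{0} = 1
g(10) = mex{1,2} = 0
g(11) = mex{1} = 0
So g(11) = 0.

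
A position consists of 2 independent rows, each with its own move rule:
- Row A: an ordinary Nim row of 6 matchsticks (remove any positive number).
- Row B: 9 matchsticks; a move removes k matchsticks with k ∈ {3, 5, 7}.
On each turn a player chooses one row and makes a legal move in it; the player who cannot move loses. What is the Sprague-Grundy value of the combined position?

5

Row A is a plain Nim row of size 6, so its Grundy value is 6.
Build the Grundy sequence for row B with g(k) = mex{g(k−s) : s ∈ {3, 5, 7}, s ≤ k}:
g(0) = mex{} = 0
g(1) = mex{} = 0
g(2) = mex{} = 0
g(3) = mex{0} = 1
g(4) = mex{0} = 1
g(5) = mex{0} = 1
g(6) = mex{0,1} = 2
g(7) = mex{0,1} = 2
g(8) = mex{0,1} = 2
g(9) = mex{0,1,2} = 3
So g(9) = 3.
By the Sprague-Grundy theorem, the Grundy value of a sum of independent games is the XOR of the component values.
Combined value = 6 ⊕ 3 = 5.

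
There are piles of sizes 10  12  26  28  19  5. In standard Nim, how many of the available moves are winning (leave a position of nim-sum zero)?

3

Write each in binary and XOR column by column:
  01010  (10)
  01100  (12)
  11010  (26)
  11100  (28)
  10011  (19)
  00101  (5)
  -----
  10110  (22)
The overall nim-sum is X = 22. A pile of size p has a winning move iff p XOR X < p (reduce it to p XOR X).
  10: 10 XOR 22 = 28 ≥ 10 — no move.
  12: 12 XOR 22 = 26 ≥ 12 — no move.
  26: 26 XOR 22 = 12 < 26 — winning move (to 12).
  28: 28 XOR 22 = 10 < 28 — winning move (to 10).
  19: 19 XOR 22 = 5 < 19 — winning move (to 5).
  5: 5 XOR 22 = 19 ≥ 5 — no move.
That gives 3 winning moves.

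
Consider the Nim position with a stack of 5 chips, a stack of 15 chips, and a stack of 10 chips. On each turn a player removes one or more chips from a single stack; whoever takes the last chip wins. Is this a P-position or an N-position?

Compute the nim-sum pairwise:
5 ^ 15 = 10
10 ^ 10 = 0
The nim-sum is 0, so this is a P-position: the player to move is in a losing position under optimal play.

P-position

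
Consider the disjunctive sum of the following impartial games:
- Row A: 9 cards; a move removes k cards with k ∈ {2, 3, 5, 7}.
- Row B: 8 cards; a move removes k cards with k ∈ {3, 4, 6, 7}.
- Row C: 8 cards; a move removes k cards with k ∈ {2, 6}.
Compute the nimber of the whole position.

2

For row A, compute g(0), g(1), … with moves {2, 3, 5, 7}:
k:     0  1  2  3  4  5  6  7  8  9
g(k):  0  0  1  1  2  2  3  3  4  0
So g(9) = 0.
Grundy values for row B (subtraction set {3, 4, 6, 7}):
g(0) = mex{} = 0
g(1) = mex{} = 0
g(2) = mex{} = 0
g(3) = mex{0} = 1
g(4) = mex{0} = 1
g(5) = mex{0} = 1
g(6) = mex{0,1} = 2
g(7) = mex{0,1} = 2
g(8) = mex{0,1} = 2
So g(8) = 2.
Grundy values for row C (subtraction set {2, 6}):
k:     0  1  2  3  4  5  6  7  8
g(k):  0  0  1  1  0  0  1  1  0
So g(8) = 0.
By the Sprague-Grundy theorem, the Grundy value of a sum of independent games is the XOR of the component values.
Combined value = 0 XOR 2 XOR 0 = 2.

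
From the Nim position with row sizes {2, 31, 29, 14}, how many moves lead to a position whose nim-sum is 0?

Compute the nim-sum pairwise:
2 XOR 31 = 29
29 XOR 29 = 0
0 XOR 14 = 14
The overall nim-sum is X = 14. A row of size p has a winning move iff p XOR X < p (reduce it to p XOR X).
  2: 2 XOR 14 = 12 ≥ 2 — no move.
  31: 31 XOR 14 = 17 < 31 — winning move (to 17).
  29: 29 XOR 14 = 19 < 29 — winning move (to 19).
  14: 14 XOR 14 = 0 < 14 — winning move (to 0).
That gives 3 winning moves.

3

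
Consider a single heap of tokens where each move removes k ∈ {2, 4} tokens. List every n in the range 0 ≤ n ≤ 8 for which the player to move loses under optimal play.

0, 1, 6, 7

Build the Grundy sequence with g(k) = mex{g(k−s) : s ∈ {2, 4}, s ≤ k}:
k:     0  1  2  3  4  5  6  7  8
g(k):  0  0  1  1  2  2  0  0  1
The P-positions (g = 0) in 0..8 are 0, 1, 6, 7.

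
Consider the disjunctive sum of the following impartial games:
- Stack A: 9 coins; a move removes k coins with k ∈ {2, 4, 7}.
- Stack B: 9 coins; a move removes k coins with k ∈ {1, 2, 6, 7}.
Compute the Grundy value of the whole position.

1

Build the Grundy sequence for stack A with g(k) = mex{g(k−s) : s ∈ {2, 4, 7}, s ≤ k}:
g(0) = mex{} = 0
g(1) = mex{} = 0
g(2) = mex{0} = 1
g(3) = mex{0} = 1
g(4) = mex{0,1} = 2
g(5) = mex{0,1} = 2
g(6) = mex{1,2} = 0
g(7) = mex{0,1,2} = 3
g(8) = mex{0,2} = 1
g(9) = mex{1,2,3} = 0
So g(9) = 0.
Build the Grundy sequence for stack B with g(k) = mex{g(k−s) : s ∈ {1, 2, 6, 7}, s ≤ k}:
g(0) = mex{} = 0
g(1) = mex{0} = 1
g(2) = mex{0,1} = 2
g(3) = mex{1,2} = 0
g(4) = mex{0,2} = 1
g(5) = mex{0,1} = 2
g(6) = mex{0,1,2} = 3
g(7) = mex{0,1,2,3} = 4
g(8) = mex{1,2,3,4} = 0
g(9) = mex{0,2,4} = 1
So g(9) = 1.
By the Sprague-Grundy theorem, the Grundy value of a sum of independent games is the XOR of the component values.
Combined value = 0 ⊕ 1 = 1.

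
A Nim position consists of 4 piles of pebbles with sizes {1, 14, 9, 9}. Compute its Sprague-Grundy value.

15

Write each in binary and XOR column by column:
  0001  (1)
  1110  (14)
  1001  (9)
  1001  (9)
  ----
  1111  (15)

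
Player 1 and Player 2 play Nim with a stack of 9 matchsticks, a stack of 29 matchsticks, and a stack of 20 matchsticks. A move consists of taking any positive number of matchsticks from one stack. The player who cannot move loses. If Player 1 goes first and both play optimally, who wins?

Nim-sum: 9 ^ 29 ^ 20 = 0.
The nim-sum is 0, so this is a P-position: the player to move is in a losing position under optimal play; Player 1 is about to move from it and so loses — Player 2 wins.

Player 2 wins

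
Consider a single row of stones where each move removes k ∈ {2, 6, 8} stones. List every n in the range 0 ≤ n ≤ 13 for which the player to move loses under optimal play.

Grundy values for subtraction set {2, 6, 8}:
g(0) = mex{} = 0
g(1) = mex{} = 0
g(2) = mex{0} = 1
g(3) = mex{0} = 1
g(4) = mex{1} = 0
g(5) = mex{1} = 0
g(6) = mex{0} = 1
g(7) = mex{0} = 1
g(8) = mex{0,1} = 2
g(9) = mex{0,1} = 2
g(10) = mex{0,1,2} = 3
g(11) = mex{0,1,2} = 3
g(12) = mex{0,1,3} = 2
g(13) = mex{0,1,3} = 2
The P-positions (g = 0) in 0..13 are 0, 1, 4, 5.

0, 1, 4, 5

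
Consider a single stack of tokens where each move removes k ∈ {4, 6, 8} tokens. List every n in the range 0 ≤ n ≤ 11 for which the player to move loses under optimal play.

0, 1, 2, 3

Grundy values for subtraction set {4, 6, 8}:
g(0) = mex{} = 0
g(1) = mex{} = 0
g(2) = mex{} = 0
g(3) = mex{} = 0
g(4) = mex{0} = 1
g(5) = mex{0} = 1
g(6) = mex{0} = 1
g(7) = mex{0} = 1
g(8) = mex{0,1} = 2
g(9) = mex{0,1} = 2
g(10) = mex{0,1} = 2
g(11) = mex{0,1} = 2
The P-positions (g = 0) in 0..11 are 0, 1, 2, 3.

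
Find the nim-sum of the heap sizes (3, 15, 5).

9

Bitwise XOR of the heap sizes:
  0011  (3)
  1111  (15)
  0101  (5)
  ----
  1001  (9)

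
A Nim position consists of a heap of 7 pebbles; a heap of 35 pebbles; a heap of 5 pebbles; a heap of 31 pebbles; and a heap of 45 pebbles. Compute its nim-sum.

In binary:
  000111  (7)
  100011  (35)
  000101  (5)
  011111  (31)
  101101  (45)
  ------
  010011  (19)

19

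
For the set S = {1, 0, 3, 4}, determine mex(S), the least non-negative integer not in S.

2

The values 0, 1 are all present; 2 is the first non-negative integer missing from the set.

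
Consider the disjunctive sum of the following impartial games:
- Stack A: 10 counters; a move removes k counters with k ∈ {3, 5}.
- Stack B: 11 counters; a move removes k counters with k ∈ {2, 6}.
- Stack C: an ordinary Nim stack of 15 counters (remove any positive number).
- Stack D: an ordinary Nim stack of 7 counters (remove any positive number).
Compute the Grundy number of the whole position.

9

Build the Grundy sequence for stack A with g(k) = mex{g(k−s) : s ∈ {3, 5}, s ≤ k}:
k:     0  1  2  3  4  5  6  7  8  9 10
g(k):  0  0  0  1  1  1  2  2  0  0  0
So g(10) = 0.
Grundy values for stack B (subtraction set {2, 6}):
g(0) = mex{} = 0
g(1) = mex{} = 0
g(2) = mex{0} = 1
g(3) = mex{0} = 1
g(4) = mex{1} = 0
g(5) = mex{1} = 0
g(6) = mex{0} = 1
g(7) = mex{0} = 1
g(8) = mex{1} = 0
g(9) = mex{1} = 0
g(10) = mex{0} = 1
g(11) = mex{0} = 1
So g(11) = 1.
Stack C is a plain Nim stack of size 15, so its Grundy value is 15.
Stack D is a plain Nim stack of size 7, so its Grundy value is 7.
By the Sprague-Grundy theorem, the Grundy value of a sum of independent games is the XOR of the component values.
Combined value = 0 ⊕ 1 ⊕ 15 ⊕ 7 = 9.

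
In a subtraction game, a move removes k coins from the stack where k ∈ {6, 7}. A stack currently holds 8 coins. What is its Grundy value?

Compute g(0), g(1), … for moves {6, 7}:
k:     0  1  2  3  4  5  6  7  8
g(k):  0  0  0  0  0  0  1  1  1
So g(8) = 1.

1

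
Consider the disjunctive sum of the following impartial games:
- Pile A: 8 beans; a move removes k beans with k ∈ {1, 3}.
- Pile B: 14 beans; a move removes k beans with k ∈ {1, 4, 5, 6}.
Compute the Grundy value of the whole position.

3

Build the Grundy sequence for pile A with g(k) = mex{g(k−s) : s ∈ {1, 3}, s ≤ k}:
k:     0  1  2  3  4  5  6  7  8
g(k):  0  1  0  1  0  1  0  1  0
So g(8) = 0.
For pile B, compute g(0), g(1), … with moves {1, 4, 5, 6}:
k:     0  1  2  3  4  5  6  7  8  9 10 11 12 13 14
g(k):  0  1  0  1  2  3  2  3  4  0  1  0  1  2  3
So g(14) = 3.
The value of a disjunctive sum is the nim-sum of the parts.
Combined value = 0 ⊕ 3 = 3.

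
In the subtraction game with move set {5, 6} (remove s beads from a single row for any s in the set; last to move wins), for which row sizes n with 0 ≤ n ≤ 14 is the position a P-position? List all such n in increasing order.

Compute g(0), g(1), … for moves {5, 6}:
g(0) = mex{} = 0
g(1) = mex{} = 0
g(2) = mex{} = 0
g(3) = mex{} = 0
g(4) = mex{} = 0
g(5) = mex{0} = 1
g(6) = mex{0} = 1
g(7) = mex{0} = 1
g(8) = mex{0} = 1
g(9) = mex{0} = 1
g(10) = mex{0,1} = 2
g(11) = mex{1} = 0
g(12) = mex{1} = 0
g(13) = mex{1} = 0
g(14) = mex{1} = 0
The P-positions (g = 0) in 0..14 are 0, 1, 2, 3, 4, 11, 12, 13, 14.

0, 1, 2, 3, 4, 11, 12, 13, 14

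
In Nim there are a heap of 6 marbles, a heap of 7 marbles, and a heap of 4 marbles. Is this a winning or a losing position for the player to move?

Write each in binary and XOR column by column:
  110  (6)
  111  (7)
  100  (4)
  ---
  101  (5)
The nim-sum is 5 ≠ 0, so this is an N-position: the player to move can win.

Winning position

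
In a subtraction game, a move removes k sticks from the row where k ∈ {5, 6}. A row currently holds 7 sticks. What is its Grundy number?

1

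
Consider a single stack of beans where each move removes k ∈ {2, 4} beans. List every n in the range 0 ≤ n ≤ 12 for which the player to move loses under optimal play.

0, 1, 6, 7, 12

Build the Grundy sequence with g(k) = mex{g(k−s) : s ∈ {2, 4}, s ≤ k}:
g(0) = mex{} = 0
g(1) = mex{} = 0
g(2) = mex{0} = 1
g(3) = mex{0} = 1
g(4) = mex{0,1} = 2
g(5) = mex{0,1} = 2
g(6) = mex{1,2} = 0
g(7) = mex{1,2} = 0
g(8) = mex{0,2} = 1
g(9) = mex{0,2} = 1
g(10) = mex{0,1} = 2
g(11) = mex{0,1} = 2
g(12) = mex{1,2} = 0
The P-positions (g = 0) in 0..12 are 0, 1, 6, 7, 12.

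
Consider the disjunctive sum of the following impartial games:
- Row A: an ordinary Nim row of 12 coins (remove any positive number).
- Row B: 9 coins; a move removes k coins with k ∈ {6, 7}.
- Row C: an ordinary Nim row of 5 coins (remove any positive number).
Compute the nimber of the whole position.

Row A is a plain Nim row of size 12, so its Grundy value is 12.
Build the Grundy sequence for row B with g(k) = mex{g(k−s) : s ∈ {6, 7}, s ≤ k}:
k:     0  1  2  3  4  5  6  7  8  9
g(k):  0  0  0  0  0  0  1  1  1  1
So g(9) = 1.
Row C is a plain Nim row of size 5, so its Grundy value is 5.
The value of a disjunctive sum is the nim-sum of the parts.
Combined value = 12 XOR 1 XOR 5 = 8.

8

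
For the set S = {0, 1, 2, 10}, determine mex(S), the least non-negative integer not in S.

The values 0, 1, 2 are all present; 3 is the first non-negative integer missing from the set.

3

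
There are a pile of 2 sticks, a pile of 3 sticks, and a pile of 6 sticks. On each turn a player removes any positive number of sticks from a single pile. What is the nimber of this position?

In binary:
  010  (2)
  011  (3)
  110  (6)
  ---
  111  (7)

7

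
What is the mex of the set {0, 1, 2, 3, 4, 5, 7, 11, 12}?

6

The values 0, 1, 2, 3, 4, 5 are all present; 6 is the first non-negative integer missing from the set.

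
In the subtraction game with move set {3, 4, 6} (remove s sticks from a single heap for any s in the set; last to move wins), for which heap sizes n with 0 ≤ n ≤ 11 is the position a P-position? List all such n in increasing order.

0, 1, 2, 9, 10, 11

Build the Grundy sequence with g(k) = mex{g(k−s) : s ∈ {3, 4, 6}, s ≤ k}:
k:     0  1  2  3  4  5  6  7  8  9 10 11
g(k):  0  0  0  1  1  1  2  2  2  0  0  0
The P-positions (g = 0) in 0..11 are 0, 1, 2, 9, 10, 11.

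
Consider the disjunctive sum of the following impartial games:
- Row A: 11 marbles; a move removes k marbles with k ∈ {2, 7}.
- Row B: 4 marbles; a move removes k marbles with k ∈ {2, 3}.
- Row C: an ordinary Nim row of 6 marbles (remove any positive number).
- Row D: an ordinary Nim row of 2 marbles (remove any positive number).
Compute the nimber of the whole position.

For row A, compute g(0), g(1), … with moves {2, 7}:
k:     0  1  2  3  4  5  6  7  8  9 10 11
g(k):  0  0  1  1  0  0  1  1  2  0  0  1
So g(11) = 1.
For row B, compute g(0), g(1), … with moves {2, 3}:
g(0) = mex{} = 0
g(1) = mex{} = 0
g(2) = mex{0} = 1
g(3) = mex{0} = 1
g(4) = mex{0,1} = 2
So g(4) = 2.
Row C is a plain Nim row of size 6, so its Grundy value is 6.
Row D is a plain Nim row of size 2, so its Grundy value is 2.
By the Sprague-Grundy theorem, the Grundy value of a sum of independent games is the XOR of the component values.
Combined value = 1 ⊕ 2 ⊕ 6 ⊕ 2 = 7.

7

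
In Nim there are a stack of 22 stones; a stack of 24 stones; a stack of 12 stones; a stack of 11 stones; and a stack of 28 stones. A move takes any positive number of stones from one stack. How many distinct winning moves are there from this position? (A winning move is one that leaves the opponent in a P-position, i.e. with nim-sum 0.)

Compute the nim-sum pairwise:
22 XOR 24 = 14
14 XOR 12 = 2
2 XOR 11 = 9
9 XOR 28 = 21
The overall nim-sum is X = 21. A stack of size p has a winning move iff p XOR X < p (reduce it to p XOR X).
  22: 22 XOR 21 = 3 < 22 — winning move (to 3).
  24: 24 XOR 21 = 13 < 24 — winning move (to 13).
  12: 12 XOR 21 = 25 ≥ 12 — no move.
  11: 11 XOR 21 = 30 ≥ 11 — no move.
  28: 28 XOR 21 = 9 < 28 — winning move (to 9).
That gives 3 winning moves.

3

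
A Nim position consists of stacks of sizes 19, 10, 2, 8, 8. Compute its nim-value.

27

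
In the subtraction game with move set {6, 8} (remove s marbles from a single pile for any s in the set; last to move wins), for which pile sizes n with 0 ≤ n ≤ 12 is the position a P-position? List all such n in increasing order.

0, 1, 2, 3, 4, 5

Compute g(0), g(1), … for moves {6, 8}:
g(0) = mex{} = 0
g(1) = mex{} = 0
g(2) = mex{} = 0
g(3) = mex{} = 0
g(4) = mex{} = 0
g(5) = mex{} = 0
g(6) = mex{0} = 1
g(7) = mex{0} = 1
g(8) = mex{0} = 1
g(9) = mex{0} = 1
g(10) = mex{0} = 1
g(11) = mex{0} = 1
g(12) = mex{0,1} = 2
The P-positions (g = 0) in 0..12 are 0, 1, 2, 3, 4, 5.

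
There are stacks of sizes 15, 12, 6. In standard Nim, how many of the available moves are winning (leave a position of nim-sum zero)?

3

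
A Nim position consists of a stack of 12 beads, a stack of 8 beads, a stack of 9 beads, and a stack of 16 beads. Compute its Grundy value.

29

Compute the nim-sum pairwise:
12 ⊕ 8 = 4
4 ⊕ 9 = 13
13 ⊕ 16 = 29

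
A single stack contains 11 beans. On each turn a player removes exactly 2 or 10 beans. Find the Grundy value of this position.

1

Compute g(0), g(1), … for moves {2, 10}:
g(0) = mex{} = 0
g(1) = mex{} = 0
g(2) = mex{0} = 1
g(3) = mex{0} = 1
g(4) = mex{1} = 0
g(5) = mex{1} = 0
g(6) = mex{0} = 1
g(7) = mex{0} = 1
g(8) = mex{1} = 0
g(9) = mex{1} = 0
g(10) = mex{0} = 1
g(11) = mex{0} = 1
So g(11) = 1.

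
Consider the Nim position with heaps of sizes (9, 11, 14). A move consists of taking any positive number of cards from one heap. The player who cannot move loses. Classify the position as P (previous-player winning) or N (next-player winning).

N-position

Nim-sum: 9 ⊕ 11 ⊕ 14 = 12.
The nim-sum is 12 ≠ 0, so this is an N-position: the player to move can win.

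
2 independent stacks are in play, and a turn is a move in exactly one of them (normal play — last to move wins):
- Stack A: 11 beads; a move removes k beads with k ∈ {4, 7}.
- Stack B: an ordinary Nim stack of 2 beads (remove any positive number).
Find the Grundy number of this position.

2

Build the Grundy sequence for stack A with g(k) = mex{g(k−s) : s ∈ {4, 7}, s ≤ k}:
g(0) = mex{} = 0
g(1) = mex{} = 0
g(2) = mex{} = 0
g(3) = mex{} = 0
g(4) = mex{0} = 1
g(5) = mex{0} = 1
g(6) = mex{0} = 1
g(7) = mex{0} = 1
g(8) = mex{0,1} = 2
g(9) = mex{0,1} = 2
g(10) = mex{0,1} = 2
g(11) = mex{1} = 0
So g(11) = 0.
Stack B is a plain Nim stack of size 2, so its Grundy value is 2.
The value of a disjunctive sum is the nim-sum of the parts.
Combined value = 0 ⊕ 2 = 2.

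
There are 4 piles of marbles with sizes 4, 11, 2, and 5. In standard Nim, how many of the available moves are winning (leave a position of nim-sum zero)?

Nim-sum: 4 ^ 11 ^ 2 ^ 5 = 8.
The overall nim-sum is X = 8. A pile of size p has a winning move iff p XOR X < p (reduce it to p XOR X).
  4: 4 XOR 8 = 12 ≥ 4 — no move.
  11: 11 XOR 8 = 3 < 11 — winning move (to 3).
  2: 2 XOR 8 = 10 ≥ 2 — no move.
  5: 5 XOR 8 = 13 ≥ 5 — no move.
That gives 1 winning move.

1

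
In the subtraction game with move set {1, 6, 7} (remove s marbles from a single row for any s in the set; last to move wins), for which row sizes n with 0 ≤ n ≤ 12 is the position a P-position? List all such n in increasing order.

0, 2, 4, 12

Grundy values for subtraction set {1, 6, 7}:
k:     0  1  2  3  4  5  6  7  8  9 10 11 12
g(k):  0  1  0  1  0  1  2  3  2  3  2  3  0
The P-positions (g = 0) in 0..12 are 0, 2, 4, 12.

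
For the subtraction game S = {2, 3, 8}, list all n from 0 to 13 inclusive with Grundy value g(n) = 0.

Build the Grundy sequence with g(k) = mex{g(k−s) : s ∈ {2, 3, 8}, s ≤ k}:
k:     0  1  2  3  4  5  6  7  8  9 10 11 12 13
g(k):  0  0  1  1  2  0  0  1  1  2  0  0  1  1
The P-positions (g = 0) in 0..13 are 0, 1, 5, 6, 10, 11.

0, 1, 5, 6, 10, 11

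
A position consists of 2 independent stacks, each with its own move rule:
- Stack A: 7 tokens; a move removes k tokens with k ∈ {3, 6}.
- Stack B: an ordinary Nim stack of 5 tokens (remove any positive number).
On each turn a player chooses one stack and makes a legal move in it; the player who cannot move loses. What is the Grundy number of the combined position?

Grundy values for stack A (subtraction set {3, 6}):
g(0) = mex{} = 0
g(1) = mex{} = 0
g(2) = mex{} = 0
g(3) = mex{0} = 1
g(4) = mex{0} = 1
g(5) = mex{0} = 1
g(6) = mex{0,1} = 2
g(7) = mex{0,1} = 2
So g(7) = 2.
Stack B is a plain Nim stack of size 5, so its Grundy value is 5.
By the Sprague-Grundy theorem, the Grundy value of a sum of independent games is the XOR of the component values.
Combined value = 2 XOR 5 = 7.

7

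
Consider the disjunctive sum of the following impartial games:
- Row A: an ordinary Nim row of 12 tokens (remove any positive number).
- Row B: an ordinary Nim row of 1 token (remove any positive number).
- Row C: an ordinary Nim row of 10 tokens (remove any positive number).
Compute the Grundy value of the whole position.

7

Row A is a plain Nim row of size 12, so its Grundy value is 12.
Row B is a plain Nim row of size 1, so its Grundy value is 1.
Row C is a plain Nim row of size 10, so its Grundy value is 10.
By the Sprague-Grundy theorem, the Grundy value of a sum of independent games is the XOR of the component values.
Combined value = 12 ⊕ 1 ⊕ 10 = 7.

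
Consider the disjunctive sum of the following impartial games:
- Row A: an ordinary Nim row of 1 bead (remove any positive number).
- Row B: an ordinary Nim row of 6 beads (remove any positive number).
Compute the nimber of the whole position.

Row A is a plain Nim row of size 1, so its Grundy value is 1.
Row B is a plain Nim row of size 6, so its Grundy value is 6.
By the Sprague-Grundy theorem, the Grundy value of a sum of independent games is the XOR of the component values.
Combined value = 1 ⊕ 6 = 7.

7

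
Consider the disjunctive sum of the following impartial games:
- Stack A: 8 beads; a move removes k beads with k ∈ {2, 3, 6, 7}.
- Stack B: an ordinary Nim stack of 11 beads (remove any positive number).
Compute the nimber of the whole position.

Grundy values for stack A (subtraction set {2, 3, 6, 7}):
k:     0  1  2  3  4  5  6  7  8
g(k):  0  0  1  1  2  0  3  1  2
So g(8) = 2.
Stack B is a plain Nim stack of size 11, so its Grundy value is 11.
By the Sprague-Grundy theorem, the Grundy value of a sum of independent games is the XOR of the component values.
Combined value = 2 ⊕ 11 = 9.

9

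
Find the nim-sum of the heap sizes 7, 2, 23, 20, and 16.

22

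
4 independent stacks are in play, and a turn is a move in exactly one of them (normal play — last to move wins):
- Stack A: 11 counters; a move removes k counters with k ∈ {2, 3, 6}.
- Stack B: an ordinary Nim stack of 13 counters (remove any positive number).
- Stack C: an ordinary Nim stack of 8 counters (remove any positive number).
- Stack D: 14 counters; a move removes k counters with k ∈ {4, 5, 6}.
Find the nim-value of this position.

For stack A, compute g(0), g(1), … with moves {2, 3, 6}:
k:     0  1  2  3  4  5  6  7  8  9 10 11
g(k):  0  0  1  1  2  0  3  1  2  0  0  1
So g(11) = 1.
Stack B is a plain Nim stack of size 13, so its Grundy value is 13.
Stack C is a plain Nim stack of size 8, so its Grundy value is 8.
Grundy values for stack D (subtraction set {4, 5, 6}):
g(0) = mex{} = 0
g(1) = mex{} = 0
g(2) = mex{} = 0
g(3) = mex{} = 0
g(4) = mex{0} = 1
g(5) = mex{0} = 1
g(6) = mex{0} = 1
g(7) = mex{0} = 1
g(8) = mex{0,1} = 2
g(9) = mex{0,1} = 2
g(10) = mex{1} = 0
g(11) = mex{1} = 0
g(12) = mex{1,2} = 0
g(13) = mex{1,2} = 0
g(14) = mex{0,2} = 1
So g(14) = 1.
By the Sprague-Grundy theorem, the Grundy value of a sum of independent games is the XOR of the component values.
Combined value = 1 XOR 13 XOR 8 XOR 1 = 5.

5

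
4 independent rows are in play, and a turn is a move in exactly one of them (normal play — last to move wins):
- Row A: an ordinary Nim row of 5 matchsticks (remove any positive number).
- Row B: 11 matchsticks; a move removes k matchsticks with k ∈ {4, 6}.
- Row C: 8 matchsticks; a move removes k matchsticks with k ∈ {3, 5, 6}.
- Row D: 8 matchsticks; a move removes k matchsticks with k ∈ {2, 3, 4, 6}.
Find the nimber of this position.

Row A is a plain Nim row of size 5, so its Grundy value is 5.
Build the Grundy sequence for row B with g(k) = mex{g(k−s) : s ∈ {4, 6}, s ≤ k}:
k:     0  1  2  3  4  5  6  7  8  9 10 11
g(k):  0  0  0  0  1  1  1  1  2  2  0  0
So g(11) = 0.
Build the Grundy sequence for row C with g(k) = mex{g(k−s) : s ∈ {3, 5, 6}, s ≤ k}:
g(0) = mex{} = 0
g(1) = mex{} = 0
g(2) = mex{} = 0
g(3) = mex{0} = 1
g(4) = mex{0} = 1
g(5) = mex{0} = 1
g(6) = mex{0,1} = 2
g(7) = mex{0,1} = 2
g(8) = mex{0,1} = 2
So g(8) = 2.
For row D, compute g(0), g(1), … with moves {2, 3, 4, 6}:
k:     0  1  2  3  4  5  6  7  8
g(k):  0  0  1  1  2  2  3  3  0
So g(8) = 0.
By the Sprague-Grundy theorem, the Grundy value of a sum of independent games is the XOR of the component values.
Combined value = 5 XOR 0 XOR 2 XOR 0 = 7.

7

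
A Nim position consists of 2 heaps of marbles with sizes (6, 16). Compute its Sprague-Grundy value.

22

In binary:
  00110  (6)
  10000  (16)
  -----
  10110  (22)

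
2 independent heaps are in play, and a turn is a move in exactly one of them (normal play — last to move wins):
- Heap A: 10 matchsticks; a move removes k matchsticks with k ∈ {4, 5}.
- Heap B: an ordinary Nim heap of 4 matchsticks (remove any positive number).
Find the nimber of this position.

Grundy values for heap A (subtraction set {4, 5}):
k:     0  1  2  3  4  5  6  7  8  9 10
g(k):  0  0  0  0  1  1  1  1  2  0  0
So g(10) = 0.
Heap B is a plain Nim heap of size 4, so its Grundy value is 4.
By the Sprague-Grundy theorem, the Grundy value of a sum of independent games is the XOR of the component values.
Combined value = 0 ⊕ 4 = 4.

4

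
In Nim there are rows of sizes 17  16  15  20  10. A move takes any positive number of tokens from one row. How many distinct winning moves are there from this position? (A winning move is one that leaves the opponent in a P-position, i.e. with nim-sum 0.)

Compute the nim-sum pairwise:
17 ⊕ 16 = 1
1 ⊕ 15 = 14
14 ⊕ 20 = 26
26 ⊕ 10 = 16
The overall nim-sum is X = 16. A row of size p has a winning move iff p XOR X < p (reduce it to p XOR X).
  17: 17 XOR 16 = 1 < 17 — winning move (to 1).
  16: 16 XOR 16 = 0 < 16 — winning move (to 0).
  15: 15 XOR 16 = 31 ≥ 15 — no move.
  20: 20 XOR 16 = 4 < 20 — winning move (to 4).
  10: 10 XOR 16 = 26 ≥ 10 — no move.
That gives 3 winning moves.

3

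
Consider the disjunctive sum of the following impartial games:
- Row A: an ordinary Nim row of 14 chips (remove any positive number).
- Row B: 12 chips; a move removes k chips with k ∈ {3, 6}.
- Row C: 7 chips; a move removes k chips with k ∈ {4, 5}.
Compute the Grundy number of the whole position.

Row A is a plain Nim row of size 14, so its Grundy value is 14.
Grundy values for row B (subtraction set {3, 6}):
g(0) = mex{} = 0
g(1) = mex{} = 0
g(2) = mex{} = 0
g(3) = mex{0} = 1
g(4) = mex{0} = 1
g(5) = mex{0} = 1
g(6) = mex{0,1} = 2
g(7) = mex{0,1} = 2
g(8) = mex{0,1} = 2
g(9) = mex{1,2} = 0
g(10) = mex{1,2} = 0
g(11) = mex{1,2} = 0
g(12) = mex{0,2} = 1
So g(12) = 1.
Build the Grundy sequence for row C with g(k) = mex{g(k−s) : s ∈ {4, 5}, s ≤ k}:
k:     0  1  2  3  4  5  6  7
g(k):  0  0  0  0  1  1  1  1
So g(7) = 1.
By the Sprague-Grundy theorem, the Grundy value of a sum of independent games is the XOR of the component values.
Combined value = 14 XOR 1 XOR 1 = 14.

14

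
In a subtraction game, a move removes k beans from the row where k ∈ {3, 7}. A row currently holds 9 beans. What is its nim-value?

1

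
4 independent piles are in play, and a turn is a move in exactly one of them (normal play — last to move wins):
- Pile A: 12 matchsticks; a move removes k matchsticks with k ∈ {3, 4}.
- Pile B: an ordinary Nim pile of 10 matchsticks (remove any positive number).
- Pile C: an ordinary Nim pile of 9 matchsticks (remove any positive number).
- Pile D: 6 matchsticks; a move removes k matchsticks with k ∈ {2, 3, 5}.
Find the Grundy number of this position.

1

For pile A, compute g(0), g(1), … with moves {3, 4}:
g(0) = mex{} = 0
g(1) = mex{} = 0
g(2) = mex{} = 0
g(3) = mex{0} = 1
g(4) = mex{0} = 1
g(5) = mex{0} = 1
g(6) = mex{0,1} = 2
g(7) = mex{1} = 0
g(8) = mex{1} = 0
g(9) = mex{1,2} = 0
g(10) = mex{0,2} = 1
g(11) = mex{0} = 1
g(12) = mex{0} = 1
So g(12) = 1.
Pile B is a plain Nim pile of size 10, so its Grundy value is 10.
Pile C is a plain Nim pile of size 9, so its Grundy value is 9.
Build the Grundy sequence for pile D with g(k) = mex{g(k−s) : s ∈ {2, 3, 5}, s ≤ k}:
k:     0  1  2  3  4  5  6
g(k):  0  0  1  1  2  2  3
So g(6) = 3.
By the Sprague-Grundy theorem, the Grundy value of a sum of independent games is the XOR of the component values.
Combined value = 1 XOR 10 XOR 9 XOR 3 = 1.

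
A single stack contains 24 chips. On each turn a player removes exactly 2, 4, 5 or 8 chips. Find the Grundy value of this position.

Compute g(0), g(1), … for moves {2, 4, 5, 8}:
k:     0  1  2  3  4  5  6  7  8  9 10 11 12 13 14 15 16 17 18 19 20 21 22 23 24
g(k):  0  0  1  1  2  2  3  0  4  1  0  2  1  0  2  1  0  2  1  0  2  1  0  2  1
So g(24) = 1.

1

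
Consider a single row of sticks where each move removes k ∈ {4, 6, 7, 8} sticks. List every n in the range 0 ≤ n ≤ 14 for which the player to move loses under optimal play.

0, 1, 2, 3, 12, 13, 14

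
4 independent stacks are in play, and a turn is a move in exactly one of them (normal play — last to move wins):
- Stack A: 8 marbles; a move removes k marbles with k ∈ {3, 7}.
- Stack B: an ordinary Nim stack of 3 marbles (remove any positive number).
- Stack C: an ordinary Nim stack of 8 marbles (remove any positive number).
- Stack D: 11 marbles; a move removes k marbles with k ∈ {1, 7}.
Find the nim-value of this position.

8

Build the Grundy sequence for stack A with g(k) = mex{g(k−s) : s ∈ {3, 7}, s ≤ k}:
k:     0  1  2  3  4  5  6  7  8
g(k):  0  0  0  1  1  1  0  2  2
So g(8) = 2.
Stack B is a plain Nim stack of size 3, so its Grundy value is 3.
Stack C is a plain Nim stack of size 8, so its Grundy value is 8.
Grundy values for stack D (subtraction set {1, 7}):
k:     0  1  2  3  4  5  6  7  8  9 10 11
g(k):  0  1  0  1  0  1  0  1  0  1  0  1
So g(11) = 1.
By the Sprague-Grundy theorem, the Grundy value of a sum of independent games is the XOR of the component values.
Combined value = 2 ⊕ 3 ⊕ 8 ⊕ 1 = 8.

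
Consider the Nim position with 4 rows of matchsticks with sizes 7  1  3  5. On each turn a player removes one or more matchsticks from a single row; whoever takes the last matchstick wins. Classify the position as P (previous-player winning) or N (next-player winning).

P-position

In binary:
  111  (7)
  001  (1)
  011  (3)
  101  (5)
  ---
  000  (0)
The nim-sum is 0, so this is a P-position: the player to move is in a losing position under optimal play.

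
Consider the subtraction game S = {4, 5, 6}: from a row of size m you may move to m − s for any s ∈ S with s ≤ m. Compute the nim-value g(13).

Compute g(0), g(1), … for moves {4, 5, 6}:
g(0) = mex{} = 0
g(1) = mex{} = 0
g(2) = mex{} = 0
g(3) = mex{} = 0
g(4) = mex{0} = 1
g(5) = mex{0} = 1
g(6) = mex{0} = 1
g(7) = mex{0} = 1
g(8) = mex{0,1} = 2
g(9) = mex{0,1} = 2
g(10) = mex{1} = 0
g(11) = mex{1} = 0
g(12) = mex{1,2} = 0
g(13) = mex{1,2} = 0
So g(13) = 0.

0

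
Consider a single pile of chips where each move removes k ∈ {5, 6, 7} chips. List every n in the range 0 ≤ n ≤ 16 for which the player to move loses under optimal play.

0, 1, 2, 3, 4, 12, 13, 14, 15, 16

Compute g(0), g(1), … for moves {5, 6, 7}:
k:     0  1  2  3  4  5  6  7  8  9 10 11 12 13 14 15 16
g(k):  0  0  0  0  0  1  1  1  1  1  2  2  0  0  0  0  0
The P-positions (g = 0) in 0..16 are 0, 1, 2, 3, 4, 12, 13, 14, 15, 16.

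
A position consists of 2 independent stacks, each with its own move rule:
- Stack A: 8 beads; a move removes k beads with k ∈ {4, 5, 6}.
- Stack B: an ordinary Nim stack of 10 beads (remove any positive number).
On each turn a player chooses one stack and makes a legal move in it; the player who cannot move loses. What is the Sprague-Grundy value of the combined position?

8

For stack A, compute g(0), g(1), … with moves {4, 5, 6}:
g(0) = mex{} = 0
g(1) = mex{} = 0
g(2) = mex{} = 0
g(3) = mex{} = 0
g(4) = mex{0} = 1
g(5) = mex{0} = 1
g(6) = mex{0} = 1
g(7) = mex{0} = 1
g(8) = mex{0,1} = 2
So g(8) = 2.
Stack B is a plain Nim stack of size 10, so its Grundy value is 10.
By the Sprague-Grundy theorem, the Grundy value of a sum of independent games is the XOR of the component values.
Combined value = 2 XOR 10 = 8.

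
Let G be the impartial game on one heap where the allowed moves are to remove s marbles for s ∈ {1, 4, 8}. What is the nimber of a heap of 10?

3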